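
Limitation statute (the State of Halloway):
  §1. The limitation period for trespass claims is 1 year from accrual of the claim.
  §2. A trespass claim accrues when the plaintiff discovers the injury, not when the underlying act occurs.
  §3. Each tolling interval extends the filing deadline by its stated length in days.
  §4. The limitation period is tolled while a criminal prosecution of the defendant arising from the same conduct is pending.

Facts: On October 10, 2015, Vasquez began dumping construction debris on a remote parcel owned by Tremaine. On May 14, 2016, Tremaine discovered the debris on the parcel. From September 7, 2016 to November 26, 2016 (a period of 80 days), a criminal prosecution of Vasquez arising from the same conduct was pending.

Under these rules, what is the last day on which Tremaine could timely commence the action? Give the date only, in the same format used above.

August 2, 2017

Accrual is tied to discovery, so the period began on May 14, 2016 rather than on October 10, 2015 when the act occurred.
1 year from May 14, 2016 is May 14, 2017.
The period was tolled for 80 days by the pending criminal prosecution (September 7, 2016 to November 26, 2016), pushing the deadline to August 2, 2017.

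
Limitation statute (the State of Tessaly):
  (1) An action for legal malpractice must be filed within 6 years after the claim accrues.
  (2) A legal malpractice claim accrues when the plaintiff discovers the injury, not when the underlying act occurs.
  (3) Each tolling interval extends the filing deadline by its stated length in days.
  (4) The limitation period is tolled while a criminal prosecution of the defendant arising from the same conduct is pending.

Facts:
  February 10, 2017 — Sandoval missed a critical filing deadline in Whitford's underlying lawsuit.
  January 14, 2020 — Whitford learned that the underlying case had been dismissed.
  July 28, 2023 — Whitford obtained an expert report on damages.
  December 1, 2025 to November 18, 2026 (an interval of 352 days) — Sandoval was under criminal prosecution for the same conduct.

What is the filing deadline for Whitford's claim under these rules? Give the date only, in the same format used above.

Accrual is tied to discovery, so the period began on January 14, 2020 rather than on February 10, 2017 when the act occurred.
The untolled deadline — 6 years after January 14, 2020 — is January 14, 2026.
The pending criminal prosecution from December 1, 2025 to November 18, 2026 tolled the period for 352 days, extending the deadline to January 1, 2027.
None of the other events listed affects the running of the period under the stated rules.

January 1, 2027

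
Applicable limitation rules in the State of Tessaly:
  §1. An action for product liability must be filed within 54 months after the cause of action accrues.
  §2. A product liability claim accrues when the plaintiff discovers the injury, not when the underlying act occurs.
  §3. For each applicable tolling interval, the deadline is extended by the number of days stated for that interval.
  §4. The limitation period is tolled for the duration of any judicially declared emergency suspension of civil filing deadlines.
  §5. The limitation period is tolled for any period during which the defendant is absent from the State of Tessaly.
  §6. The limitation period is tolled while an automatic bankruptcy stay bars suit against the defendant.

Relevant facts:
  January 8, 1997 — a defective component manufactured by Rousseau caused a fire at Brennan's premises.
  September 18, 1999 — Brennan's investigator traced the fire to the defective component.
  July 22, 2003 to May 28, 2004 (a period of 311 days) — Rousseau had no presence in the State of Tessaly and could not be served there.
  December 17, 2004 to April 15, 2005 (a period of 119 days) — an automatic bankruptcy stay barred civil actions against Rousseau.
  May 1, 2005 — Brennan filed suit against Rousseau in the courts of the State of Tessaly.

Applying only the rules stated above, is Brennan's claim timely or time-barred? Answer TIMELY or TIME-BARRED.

TIMELY

Accrual is tied to discovery, so the period began on September 18, 1999 rather than on January 8, 1997 when the act occurred.
Adding the 54 months base period to September 18, 1999 gives a deadline of March 18, 2004, before any tolling.
The period was tolled for 311 days by the defendant's absence from the jurisdiction (July 22, 2003 to May 28, 2004), pushing the deadline to January 23, 2005.
The automatic bankruptcy stay from December 17, 2004 to April 15, 2005 tolled the period for 119 days, extending the deadline to May 22, 2005.
The May 1, 2005 filing precedes the May 22, 2005 deadline; the claim is timely.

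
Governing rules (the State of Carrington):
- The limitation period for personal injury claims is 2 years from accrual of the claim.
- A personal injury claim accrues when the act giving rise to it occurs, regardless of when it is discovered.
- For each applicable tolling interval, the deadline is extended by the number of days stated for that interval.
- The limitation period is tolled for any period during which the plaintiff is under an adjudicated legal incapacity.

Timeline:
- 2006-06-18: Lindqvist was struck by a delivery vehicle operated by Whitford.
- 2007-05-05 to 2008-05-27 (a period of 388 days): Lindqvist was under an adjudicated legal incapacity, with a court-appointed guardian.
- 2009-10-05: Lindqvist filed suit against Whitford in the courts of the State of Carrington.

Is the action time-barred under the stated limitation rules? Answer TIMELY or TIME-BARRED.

The claim accrued on 2006-06-18, when the wrongful act occurred.
2 years from 2006-06-18 is 2008-06-18.
The plaintiff's legal incapacity from 2007-05-05 to 2008-05-27 tolled the period for 388 days, extending the deadline to 2009-07-11.
The 2009-10-05 filing falls after the 2009-07-11 deadline; the claim is time-barred.

TIME-BARRED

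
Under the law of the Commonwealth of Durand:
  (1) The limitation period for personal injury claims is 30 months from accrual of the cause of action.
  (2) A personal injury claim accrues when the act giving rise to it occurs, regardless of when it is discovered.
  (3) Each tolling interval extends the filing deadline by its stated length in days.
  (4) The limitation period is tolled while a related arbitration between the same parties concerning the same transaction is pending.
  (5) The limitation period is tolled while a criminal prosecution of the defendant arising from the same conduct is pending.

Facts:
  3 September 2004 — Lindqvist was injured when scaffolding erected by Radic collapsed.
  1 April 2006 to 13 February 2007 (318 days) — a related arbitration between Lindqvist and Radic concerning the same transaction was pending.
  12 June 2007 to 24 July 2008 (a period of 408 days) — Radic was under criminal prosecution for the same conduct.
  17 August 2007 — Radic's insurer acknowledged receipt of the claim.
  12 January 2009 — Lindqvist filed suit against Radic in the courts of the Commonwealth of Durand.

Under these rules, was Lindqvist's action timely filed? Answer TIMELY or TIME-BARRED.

The cause of action accrued on 3 September 2004, the date of the act.
30 months from 3 September 2004 is 3 March 2007.
Because the pending related arbitration ran from 1 April 2006 to 13 February 2007, the deadline is extended by 318 days to 15 January 2008.
Because the pending criminal prosecution ran from 12 June 2007 to 24 July 2008, the deadline is extended by 408 days to 26 February 2009.
None of the other events listed affects the running of the period under the stated rules.
Filing on 12 January 2009 beat the 26 February 2009 deadline — the action is timely.

TIMELY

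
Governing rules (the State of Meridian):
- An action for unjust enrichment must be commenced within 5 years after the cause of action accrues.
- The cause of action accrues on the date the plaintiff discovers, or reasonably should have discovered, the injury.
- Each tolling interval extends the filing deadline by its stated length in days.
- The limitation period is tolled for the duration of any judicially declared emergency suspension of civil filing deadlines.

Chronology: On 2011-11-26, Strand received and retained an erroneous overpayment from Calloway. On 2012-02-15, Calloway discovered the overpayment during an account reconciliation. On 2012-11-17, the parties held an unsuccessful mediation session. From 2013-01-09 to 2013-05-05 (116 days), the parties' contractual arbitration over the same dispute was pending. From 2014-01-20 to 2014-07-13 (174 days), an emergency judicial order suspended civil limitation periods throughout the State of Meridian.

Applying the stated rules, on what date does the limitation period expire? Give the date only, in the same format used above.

Accrual is tied to discovery, so the period began on 2012-02-15 rather than on 2011-11-26 when the act occurred.
5 years from 2012-02-15 is 2017-02-15.
The period was tolled for 174 days by the emergency suspension of filing deadlines (2014-01-20 to 2014-07-13), pushing the deadline to 2017-08-08.
Although a pending arbitration ran from 2013-01-09 to 2013-05-05, the stated rules do not make that a tolling event, so it is disregarded.
None of the other events listed affects the running of the period under the stated rules.

2017-08-08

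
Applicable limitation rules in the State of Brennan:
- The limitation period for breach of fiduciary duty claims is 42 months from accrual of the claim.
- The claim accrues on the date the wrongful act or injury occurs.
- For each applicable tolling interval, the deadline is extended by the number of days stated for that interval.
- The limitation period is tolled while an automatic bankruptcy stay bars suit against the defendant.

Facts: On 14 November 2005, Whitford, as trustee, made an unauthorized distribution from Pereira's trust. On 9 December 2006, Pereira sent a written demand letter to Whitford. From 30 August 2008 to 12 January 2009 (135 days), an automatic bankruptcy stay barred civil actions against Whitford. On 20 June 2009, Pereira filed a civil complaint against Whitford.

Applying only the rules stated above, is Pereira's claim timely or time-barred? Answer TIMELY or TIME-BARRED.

The claim accrued on 14 November 2005, the date of the act.
42 months from 14 November 2005 is 14 May 2009.
Because the automatic bankruptcy stay ran from 30 August 2008 to 12 January 2009, the deadline is extended by 135 days to 26 September 2009.
Nothing else in the chronology tolls or restarts the period.
Pereira filed on 20 June 2009, before the 26 September 2009 deadline, so the action is timely.

TIMELY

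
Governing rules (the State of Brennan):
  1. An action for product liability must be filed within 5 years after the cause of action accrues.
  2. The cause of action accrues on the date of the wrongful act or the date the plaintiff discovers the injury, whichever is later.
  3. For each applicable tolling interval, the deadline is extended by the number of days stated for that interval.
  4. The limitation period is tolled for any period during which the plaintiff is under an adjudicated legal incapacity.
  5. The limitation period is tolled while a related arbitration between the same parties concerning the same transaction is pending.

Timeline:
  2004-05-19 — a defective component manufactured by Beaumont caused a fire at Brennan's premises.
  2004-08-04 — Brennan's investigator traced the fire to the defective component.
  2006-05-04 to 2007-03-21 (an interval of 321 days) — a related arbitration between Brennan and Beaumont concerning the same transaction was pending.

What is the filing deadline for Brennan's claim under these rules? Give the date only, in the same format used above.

The claim accrued on 2004-08-04 — the later of the 2004-05-19 act and the 2004-08-04 discovery.
Adding the 5 years base period to 2004-08-04 gives a deadline of 2009-08-04, before any tolling.
The pending related arbitration from 2006-05-04 to 2007-03-21 tolled the period for 321 days, extending the deadline to 2010-06-21.

2010-06-21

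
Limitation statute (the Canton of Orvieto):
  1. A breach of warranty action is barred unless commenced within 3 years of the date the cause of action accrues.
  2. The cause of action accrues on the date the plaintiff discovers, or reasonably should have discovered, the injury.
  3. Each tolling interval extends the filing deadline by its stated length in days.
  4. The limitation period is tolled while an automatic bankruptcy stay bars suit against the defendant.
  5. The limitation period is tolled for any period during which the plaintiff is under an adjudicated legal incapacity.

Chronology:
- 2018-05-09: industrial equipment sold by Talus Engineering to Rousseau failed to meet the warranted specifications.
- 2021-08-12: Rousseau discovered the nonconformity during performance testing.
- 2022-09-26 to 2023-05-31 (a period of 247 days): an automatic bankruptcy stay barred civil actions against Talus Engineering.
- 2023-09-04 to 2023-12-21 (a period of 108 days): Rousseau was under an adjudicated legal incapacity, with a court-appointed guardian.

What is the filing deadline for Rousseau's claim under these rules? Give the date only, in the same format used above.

Accrual is tied to discovery, so the period began on 2021-08-12 rather than on 2018-05-09 when the act occurred.
3 years from 2021-08-12 is 2024-08-12.
Because the automatic bankruptcy stay ran from 2022-09-26 to 2023-05-31, the deadline is extended by 247 days to 2025-04-16.
Because the plaintiff's legal incapacity ran from 2023-09-04 to 2023-12-21, the deadline is extended by 108 days to 2025-08-02.

2025-08-02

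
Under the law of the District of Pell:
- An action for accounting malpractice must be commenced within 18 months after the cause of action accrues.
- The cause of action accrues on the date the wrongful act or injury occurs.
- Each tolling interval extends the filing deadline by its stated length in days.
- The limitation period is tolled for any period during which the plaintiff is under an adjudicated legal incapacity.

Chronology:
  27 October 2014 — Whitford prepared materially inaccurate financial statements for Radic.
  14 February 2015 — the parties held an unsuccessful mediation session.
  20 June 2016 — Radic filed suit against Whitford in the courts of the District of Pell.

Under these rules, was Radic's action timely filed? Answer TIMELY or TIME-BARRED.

The limitation period began to run on 27 October 2014.
18 months from 27 October 2014 is 27 April 2016.
None of the other events listed affects the running of the period under the stated rules.
Radic filed on 20 June 2016, after the 27 April 2016 deadline, so the action is time-barred.

TIME-BARRED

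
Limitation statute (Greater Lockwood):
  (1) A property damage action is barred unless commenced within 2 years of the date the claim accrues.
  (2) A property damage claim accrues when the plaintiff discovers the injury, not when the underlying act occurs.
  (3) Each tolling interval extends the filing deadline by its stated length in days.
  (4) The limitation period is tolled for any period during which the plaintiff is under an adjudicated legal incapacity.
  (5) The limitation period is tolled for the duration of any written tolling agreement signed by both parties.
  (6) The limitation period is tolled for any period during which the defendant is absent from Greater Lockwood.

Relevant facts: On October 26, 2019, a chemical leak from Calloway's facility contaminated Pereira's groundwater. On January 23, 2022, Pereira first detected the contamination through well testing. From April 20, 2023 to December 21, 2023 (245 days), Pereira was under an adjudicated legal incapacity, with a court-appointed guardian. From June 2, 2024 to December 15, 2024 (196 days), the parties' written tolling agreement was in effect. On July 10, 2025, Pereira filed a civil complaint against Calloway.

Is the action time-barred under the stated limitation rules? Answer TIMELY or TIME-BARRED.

The claim did not accrue until Pereira discovered the injury on January 23, 2022; the October 26, 2019 act date does not start the clock under the stated rule.
2 years from January 23, 2022 is January 23, 2024.
The plaintiff's legal incapacity from April 20, 2023 to December 21, 2023 tolled the period for 245 days, extending the deadline to September 24, 2024.
Because the written tolling agreement ran from June 2, 2024 to December 15, 2024, the deadline is extended by 196 days to April 8, 2025.
Filing on July 10, 2025 missed the April 8, 2025 deadline — the action is time-barred.

TIME-BARRED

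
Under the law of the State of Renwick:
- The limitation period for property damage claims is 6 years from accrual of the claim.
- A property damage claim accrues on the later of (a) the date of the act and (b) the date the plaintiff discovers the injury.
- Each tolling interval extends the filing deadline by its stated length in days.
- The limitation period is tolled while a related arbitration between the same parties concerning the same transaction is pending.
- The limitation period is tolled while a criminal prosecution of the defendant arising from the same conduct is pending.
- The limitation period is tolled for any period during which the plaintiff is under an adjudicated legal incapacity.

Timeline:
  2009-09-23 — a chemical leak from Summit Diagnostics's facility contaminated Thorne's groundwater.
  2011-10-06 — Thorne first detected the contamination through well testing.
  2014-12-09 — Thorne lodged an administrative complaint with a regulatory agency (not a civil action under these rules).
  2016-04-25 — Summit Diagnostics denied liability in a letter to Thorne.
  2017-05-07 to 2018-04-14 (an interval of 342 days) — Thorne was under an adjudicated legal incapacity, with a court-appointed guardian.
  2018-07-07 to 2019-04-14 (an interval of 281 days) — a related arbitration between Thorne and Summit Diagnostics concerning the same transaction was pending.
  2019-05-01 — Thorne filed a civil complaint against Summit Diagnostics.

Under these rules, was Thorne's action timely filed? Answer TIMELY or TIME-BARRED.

TIMELY

The claim accrued on 2011-10-06 — the later of the 2009-09-23 act and the 2011-10-06 discovery.
The untolled deadline — 6 years after 2011-10-06 — is 2017-10-06.
The period was tolled for 342 days by the plaintiff's legal incapacity (2017-05-07 to 2018-04-14), pushing the deadline to 2018-09-13.
The pending related arbitration from 2018-07-07 to 2019-04-14 tolled the period for 281 days, extending the deadline to 2019-06-21.
Nothing else in the chronology tolls or restarts the period.
Filing on 2019-05-01 beat the 2019-06-21 deadline — the action is timely.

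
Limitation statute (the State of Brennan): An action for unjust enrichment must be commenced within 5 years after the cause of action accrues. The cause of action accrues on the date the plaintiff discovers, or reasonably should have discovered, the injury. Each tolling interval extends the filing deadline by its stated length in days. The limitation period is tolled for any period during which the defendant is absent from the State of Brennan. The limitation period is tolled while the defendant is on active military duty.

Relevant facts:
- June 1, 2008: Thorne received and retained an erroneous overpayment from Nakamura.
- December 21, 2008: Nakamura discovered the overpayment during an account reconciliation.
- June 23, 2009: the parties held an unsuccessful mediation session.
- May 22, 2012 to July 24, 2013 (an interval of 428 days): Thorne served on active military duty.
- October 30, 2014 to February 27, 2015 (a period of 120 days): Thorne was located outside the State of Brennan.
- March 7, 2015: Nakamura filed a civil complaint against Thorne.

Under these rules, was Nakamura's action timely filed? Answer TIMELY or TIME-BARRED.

The claim did not accrue until Nakamura discovered the injury on December 21, 2008; the June 1, 2008 act date does not start the clock under the stated rule.
The untolled deadline — 5 years after December 21, 2008 — is December 21, 2013.
The period was tolled for 428 days by the defendant's active military service (May 22, 2012 to July 24, 2013), pushing the deadline to February 22, 2015.
Because the defendant's absence from the jurisdiction ran from October 30, 2014 to February 27, 2015, the deadline is extended by 120 days to June 22, 2015.
None of the other events listed affects the running of the period under the stated rules.
Filing on March 7, 2015 beat the June 22, 2015 deadline — the action is timely.

TIMELY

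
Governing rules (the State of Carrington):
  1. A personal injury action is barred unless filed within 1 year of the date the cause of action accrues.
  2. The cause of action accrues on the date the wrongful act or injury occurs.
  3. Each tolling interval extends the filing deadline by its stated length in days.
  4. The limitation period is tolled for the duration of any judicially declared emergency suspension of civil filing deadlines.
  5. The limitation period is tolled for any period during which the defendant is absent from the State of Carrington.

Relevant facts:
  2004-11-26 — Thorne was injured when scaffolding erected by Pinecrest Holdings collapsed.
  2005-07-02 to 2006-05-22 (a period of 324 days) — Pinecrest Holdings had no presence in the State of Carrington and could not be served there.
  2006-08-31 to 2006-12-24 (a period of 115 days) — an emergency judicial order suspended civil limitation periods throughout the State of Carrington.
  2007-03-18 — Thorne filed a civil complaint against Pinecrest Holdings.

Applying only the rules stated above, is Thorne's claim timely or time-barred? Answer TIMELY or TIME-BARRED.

The limitation period began to run on 2004-11-26.
Adding the 1 year base period to 2004-11-26 gives a deadline of 2005-11-26, before any tolling.
The defendant's absence from the jurisdiction from 2005-07-02 to 2006-05-22 tolled the period for 324 days, extending the deadline to 2006-10-16.
The period was tolled for 115 days by the emergency suspension of filing deadlines (2006-08-31 to 2006-12-24), pushing the deadline to 2007-02-08.
Thorne filed on 2007-03-18, after the 2007-02-08 deadline, so the action is time-barred.

TIME-BARRED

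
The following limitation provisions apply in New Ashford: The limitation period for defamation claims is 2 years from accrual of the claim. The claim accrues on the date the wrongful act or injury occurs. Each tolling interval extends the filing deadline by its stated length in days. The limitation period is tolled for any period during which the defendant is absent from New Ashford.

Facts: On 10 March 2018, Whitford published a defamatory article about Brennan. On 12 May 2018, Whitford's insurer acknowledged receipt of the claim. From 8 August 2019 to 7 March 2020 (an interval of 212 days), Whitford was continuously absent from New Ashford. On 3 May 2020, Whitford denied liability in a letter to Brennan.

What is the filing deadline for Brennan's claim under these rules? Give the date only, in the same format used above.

The limitation period began to run on 10 March 2018.
Adding the 2 years base period to 10 March 2018 gives a deadline of 10 March 2020, before any tolling.
The defendant's absence from the jurisdiction from 8 August 2019 to 7 March 2020 tolled the period for 212 days, extending the deadline to 8 October 2020.
Nothing else in the chronology tolls or restarts the period.

8 October 2020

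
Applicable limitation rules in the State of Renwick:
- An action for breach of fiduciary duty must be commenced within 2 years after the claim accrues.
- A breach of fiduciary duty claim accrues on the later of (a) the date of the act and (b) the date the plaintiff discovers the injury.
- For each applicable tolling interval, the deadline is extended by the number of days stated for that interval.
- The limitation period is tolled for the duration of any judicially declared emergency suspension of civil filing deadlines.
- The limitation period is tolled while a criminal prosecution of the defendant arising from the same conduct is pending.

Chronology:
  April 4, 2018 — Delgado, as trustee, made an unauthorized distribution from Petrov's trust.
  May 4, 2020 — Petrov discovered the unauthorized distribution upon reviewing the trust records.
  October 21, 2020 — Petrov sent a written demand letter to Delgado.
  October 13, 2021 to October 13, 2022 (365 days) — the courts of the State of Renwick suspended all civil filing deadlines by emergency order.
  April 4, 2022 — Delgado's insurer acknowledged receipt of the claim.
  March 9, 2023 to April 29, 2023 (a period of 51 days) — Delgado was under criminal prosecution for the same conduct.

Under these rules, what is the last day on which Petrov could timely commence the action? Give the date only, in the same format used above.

Because discovery on May 4, 2020 post-dates the April 4, 2018 act, accrual under the later-of rule falls on May 4, 2020.
The untolled deadline — 2 years after May 4, 2020 — is May 4, 2022.
Because the emergency suspension of filing deadlines ran from October 13, 2021 to October 13, 2022, the deadline is extended by 365 days to May 4, 2023.
The period was tolled for 51 days by the pending criminal prosecution (March 9, 2023 to April 29, 2023), pushing the deadline to June 24, 2023.
None of the other events listed affects the running of the period under the stated rules.

June 24, 2023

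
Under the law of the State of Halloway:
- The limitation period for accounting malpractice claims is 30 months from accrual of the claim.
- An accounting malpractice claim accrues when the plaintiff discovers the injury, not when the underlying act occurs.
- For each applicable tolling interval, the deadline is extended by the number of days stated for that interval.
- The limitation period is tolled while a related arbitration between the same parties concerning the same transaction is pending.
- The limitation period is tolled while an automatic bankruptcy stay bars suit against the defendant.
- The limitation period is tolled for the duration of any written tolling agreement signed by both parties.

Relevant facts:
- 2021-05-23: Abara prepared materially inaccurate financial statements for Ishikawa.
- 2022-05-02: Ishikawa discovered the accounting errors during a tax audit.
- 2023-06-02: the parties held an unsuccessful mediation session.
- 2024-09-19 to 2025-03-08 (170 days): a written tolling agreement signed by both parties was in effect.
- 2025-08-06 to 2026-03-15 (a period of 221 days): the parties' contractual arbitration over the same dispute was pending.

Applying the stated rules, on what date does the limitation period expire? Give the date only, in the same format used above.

Under the discovery rule, the claim accrued on 2022-05-02, when Ishikawa discovered the injury — not on the 2021-05-23 date of the underlying act.
Adding the 30 months base period to 2022-05-02 gives a deadline of 2024-11-02, before any tolling.
The period was tolled for 170 days by the written tolling agreement (2024-09-19 to 2025-03-08), pushing the deadline to 2025-04-21.
By the time the pending related arbitration began on 2025-08-06, the limitation period had already expired on 2025-04-21; that interval cannot revive it.
Nothing else in the chronology tolls or restarts the period.

2025-04-21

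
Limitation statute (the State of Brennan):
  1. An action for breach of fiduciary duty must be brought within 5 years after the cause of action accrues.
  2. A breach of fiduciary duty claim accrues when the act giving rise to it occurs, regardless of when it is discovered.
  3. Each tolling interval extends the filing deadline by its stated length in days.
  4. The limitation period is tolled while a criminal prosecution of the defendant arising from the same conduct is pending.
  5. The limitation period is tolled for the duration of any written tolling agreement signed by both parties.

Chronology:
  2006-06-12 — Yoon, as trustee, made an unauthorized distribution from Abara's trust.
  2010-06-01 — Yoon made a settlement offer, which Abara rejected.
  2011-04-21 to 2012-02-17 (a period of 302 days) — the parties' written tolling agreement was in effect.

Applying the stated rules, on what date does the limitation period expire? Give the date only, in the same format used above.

2012-04-09

The limitation period began to run on 2006-06-12.
The untolled deadline — 5 years after 2006-06-12 — is 2011-06-12.
The written tolling agreement from 2011-04-21 to 2012-02-17 tolled the period for 302 days, extending the deadline to 2012-04-09.
None of the other events listed affects the running of the period under the stated rules.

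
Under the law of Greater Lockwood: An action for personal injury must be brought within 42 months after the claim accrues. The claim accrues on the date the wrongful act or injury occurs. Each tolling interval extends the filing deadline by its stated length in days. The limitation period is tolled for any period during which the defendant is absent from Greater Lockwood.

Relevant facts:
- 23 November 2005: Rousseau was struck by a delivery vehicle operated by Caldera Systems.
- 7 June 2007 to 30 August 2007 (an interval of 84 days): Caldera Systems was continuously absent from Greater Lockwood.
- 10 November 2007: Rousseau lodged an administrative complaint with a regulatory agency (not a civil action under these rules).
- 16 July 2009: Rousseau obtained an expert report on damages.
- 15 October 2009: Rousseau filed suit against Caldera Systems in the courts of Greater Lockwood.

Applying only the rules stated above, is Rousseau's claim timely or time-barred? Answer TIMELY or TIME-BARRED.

The limitation period began to run on 23 November 2005.
The untolled deadline — 42 months after 23 November 2005 — is 23 May 2009.
Because the defendant's absence from the jurisdiction ran from 7 June 2007 to 30 August 2007, the deadline is extended by 84 days to 15 August 2009.
None of the other events listed affects the running of the period under the stated rules.
Rousseau filed on 15 October 2009, after the 15 August 2009 deadline, so the action is time-barred.

TIME-BARRED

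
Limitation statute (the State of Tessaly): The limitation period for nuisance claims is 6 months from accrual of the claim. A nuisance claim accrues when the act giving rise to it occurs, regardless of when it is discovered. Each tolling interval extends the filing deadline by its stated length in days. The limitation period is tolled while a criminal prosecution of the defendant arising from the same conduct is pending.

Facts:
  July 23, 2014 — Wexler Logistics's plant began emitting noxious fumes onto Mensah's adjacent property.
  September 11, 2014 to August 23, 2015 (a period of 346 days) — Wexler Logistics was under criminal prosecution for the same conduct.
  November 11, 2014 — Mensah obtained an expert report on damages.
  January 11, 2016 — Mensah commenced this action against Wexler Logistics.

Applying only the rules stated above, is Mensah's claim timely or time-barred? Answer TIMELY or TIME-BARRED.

The limitation period began to run on July 23, 2014.
Adding the 6 months base period to July 23, 2014 gives a deadline of January 23, 2015, before any tolling.
Because the pending criminal prosecution ran from September 11, 2014 to August 23, 2015, the deadline is extended by 346 days to January 4, 2016.
Nothing else in the chronology tolls or restarts the period.
Mensah filed on January 11, 2016, after the January 4, 2016 deadline, so the action is time-barred.

TIME-BARRED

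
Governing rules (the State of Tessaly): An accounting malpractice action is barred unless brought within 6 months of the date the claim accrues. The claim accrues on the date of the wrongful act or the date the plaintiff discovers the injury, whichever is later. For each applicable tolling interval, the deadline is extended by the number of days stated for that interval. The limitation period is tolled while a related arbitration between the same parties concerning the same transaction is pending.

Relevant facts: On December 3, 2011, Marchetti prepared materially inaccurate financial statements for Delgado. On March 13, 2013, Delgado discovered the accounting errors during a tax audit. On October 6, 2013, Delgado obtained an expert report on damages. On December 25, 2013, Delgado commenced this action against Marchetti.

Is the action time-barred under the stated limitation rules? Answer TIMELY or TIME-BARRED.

TIME-BARRED

The claim accrued on March 13, 2013 — the later of the December 3, 2011 act and the March 13, 2013 discovery.
6 months from March 13, 2013 is September 13, 2013.
Nothing else in the chronology tolls or restarts the period.
Filing on December 25, 2013 missed the September 13, 2013 deadline — the action is time-barred.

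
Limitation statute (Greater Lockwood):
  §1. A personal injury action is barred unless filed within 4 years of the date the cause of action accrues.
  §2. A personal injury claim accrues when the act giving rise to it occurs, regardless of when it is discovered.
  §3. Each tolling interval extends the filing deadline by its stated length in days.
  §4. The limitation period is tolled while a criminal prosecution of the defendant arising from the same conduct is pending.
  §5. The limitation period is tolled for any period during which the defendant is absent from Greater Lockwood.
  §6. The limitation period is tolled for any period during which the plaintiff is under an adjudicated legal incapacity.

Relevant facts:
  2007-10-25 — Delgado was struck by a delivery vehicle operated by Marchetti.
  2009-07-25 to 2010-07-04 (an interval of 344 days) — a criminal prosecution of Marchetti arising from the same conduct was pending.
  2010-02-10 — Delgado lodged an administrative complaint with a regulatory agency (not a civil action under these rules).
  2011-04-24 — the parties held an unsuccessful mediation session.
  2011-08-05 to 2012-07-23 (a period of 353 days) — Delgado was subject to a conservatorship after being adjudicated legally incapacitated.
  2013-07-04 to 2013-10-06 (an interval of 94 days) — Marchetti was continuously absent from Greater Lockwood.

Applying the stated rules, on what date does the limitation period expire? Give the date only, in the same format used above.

2013-12-24

The limitation period began to run on 2007-10-25.
Adding the 4 years base period to 2007-10-25 gives a deadline of 2011-10-25, before any tolling.
The pending criminal prosecution from 2009-07-25 to 2010-07-04 tolled the period for 344 days, extending the deadline to 2012-10-03.
The plaintiff's legal incapacity from 2011-08-05 to 2012-07-23 tolled the period for 353 days, extending the deadline to 2013-09-21.
The period was tolled for 94 days by the defendant's absence from the jurisdiction (2013-07-04 to 2013-10-06), pushing the deadline to 2013-12-24.
Nothing else in the chronology tolls or restarts the period.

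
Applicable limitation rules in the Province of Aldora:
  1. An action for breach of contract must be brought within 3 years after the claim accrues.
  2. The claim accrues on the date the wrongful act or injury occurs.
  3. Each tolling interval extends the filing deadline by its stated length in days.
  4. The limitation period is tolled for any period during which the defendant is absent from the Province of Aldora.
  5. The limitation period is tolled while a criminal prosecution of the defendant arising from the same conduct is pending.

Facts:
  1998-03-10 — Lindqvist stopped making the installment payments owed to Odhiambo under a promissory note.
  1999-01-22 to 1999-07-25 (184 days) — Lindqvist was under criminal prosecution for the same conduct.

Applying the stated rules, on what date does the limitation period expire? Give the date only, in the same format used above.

2001-09-10

The limitation period began to run on 1998-03-10.
The untolled deadline — 3 years after 1998-03-10 — is 2001-03-10.
Because the pending criminal prosecution ran from 1999-01-22 to 1999-07-25, the deadline is extended by 184 days to 2001-09-10.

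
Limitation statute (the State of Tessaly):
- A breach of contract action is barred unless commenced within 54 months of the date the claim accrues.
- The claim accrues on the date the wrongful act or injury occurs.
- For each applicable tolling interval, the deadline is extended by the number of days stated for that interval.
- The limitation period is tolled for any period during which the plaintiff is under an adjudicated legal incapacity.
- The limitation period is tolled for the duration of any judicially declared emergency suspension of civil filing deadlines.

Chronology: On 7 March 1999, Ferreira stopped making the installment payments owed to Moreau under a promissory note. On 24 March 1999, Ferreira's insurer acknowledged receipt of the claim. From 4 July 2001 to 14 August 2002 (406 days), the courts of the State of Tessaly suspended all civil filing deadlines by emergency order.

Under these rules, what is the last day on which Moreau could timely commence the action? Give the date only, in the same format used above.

The claim accrued on 7 March 1999, when the wrongful act occurred.
The untolled deadline — 54 months after 7 March 1999 — is 7 September 2003.
The period was tolled for 406 days by the emergency suspension of filing deadlines (4 July 2001 to 14 August 2002), pushing the deadline to 17 October 2004.
Nothing else in the chronology tolls or restarts the period.

17 October 2004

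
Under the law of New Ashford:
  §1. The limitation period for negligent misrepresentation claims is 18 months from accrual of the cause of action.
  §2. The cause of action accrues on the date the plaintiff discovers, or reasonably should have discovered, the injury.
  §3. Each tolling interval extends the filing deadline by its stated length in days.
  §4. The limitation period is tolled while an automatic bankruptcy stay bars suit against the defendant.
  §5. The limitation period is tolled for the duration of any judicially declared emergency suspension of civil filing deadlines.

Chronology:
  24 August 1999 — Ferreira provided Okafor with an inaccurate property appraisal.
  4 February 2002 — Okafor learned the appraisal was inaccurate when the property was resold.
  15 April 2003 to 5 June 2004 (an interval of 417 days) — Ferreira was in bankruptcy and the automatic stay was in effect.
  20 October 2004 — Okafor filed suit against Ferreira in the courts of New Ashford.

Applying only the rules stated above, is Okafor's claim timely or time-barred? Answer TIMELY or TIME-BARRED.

Under the discovery rule, the claim accrued on 4 February 2002, when Okafor discovered the injury — not on the 24 August 1999 date of the underlying act.
The untolled deadline — 18 months after 4 February 2002 — is 4 August 2003.
Because the automatic bankruptcy stay ran from 15 April 2003 to 5 June 2004, the deadline is extended by 417 days to 24 September 2004.
The 20 October 2004 filing falls after the 24 September 2004 deadline; the claim is time-barred.

TIME-BARRED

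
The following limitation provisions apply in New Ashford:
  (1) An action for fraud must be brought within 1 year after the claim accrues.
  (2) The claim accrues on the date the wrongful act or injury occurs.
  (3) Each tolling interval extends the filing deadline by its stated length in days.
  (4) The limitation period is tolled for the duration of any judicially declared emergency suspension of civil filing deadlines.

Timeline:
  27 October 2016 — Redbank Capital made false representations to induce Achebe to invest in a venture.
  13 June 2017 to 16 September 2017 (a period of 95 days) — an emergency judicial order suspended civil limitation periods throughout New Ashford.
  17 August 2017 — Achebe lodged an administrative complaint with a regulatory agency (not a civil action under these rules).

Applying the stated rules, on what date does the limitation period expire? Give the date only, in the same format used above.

The limitation period began to run on 27 October 2016.
Adding the 1 year base period to 27 October 2016 gives a deadline of 27 October 2017, before any tolling.
Because the emergency suspension of filing deadlines ran from 13 June 2017 to 16 September 2017, the deadline is extended by 95 days to 30 January 2018.
Nothing else in the chronology tolls or restarts the period.

30 January 2018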